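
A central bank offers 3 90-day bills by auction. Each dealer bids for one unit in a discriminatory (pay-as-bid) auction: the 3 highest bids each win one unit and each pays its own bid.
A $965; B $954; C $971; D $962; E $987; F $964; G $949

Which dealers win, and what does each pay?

E $987, C $971, A $965

Bids ranked high→low: 987 (E), 971 (C), 965 (A), 964 (F), 962 (D), …
The 3 highest are E, C, A.
Each winner pays its own bid: E $987, C $971, A $965.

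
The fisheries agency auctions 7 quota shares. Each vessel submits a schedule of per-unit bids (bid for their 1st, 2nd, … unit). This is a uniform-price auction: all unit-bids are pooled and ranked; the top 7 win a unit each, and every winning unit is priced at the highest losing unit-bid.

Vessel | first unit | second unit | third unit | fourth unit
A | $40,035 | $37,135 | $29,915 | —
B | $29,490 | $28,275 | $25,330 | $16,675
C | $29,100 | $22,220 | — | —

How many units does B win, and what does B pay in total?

B: 3 units, pays $66,660

All unit-bids, highest first — top 7: 40,035 (A-1), 37,135 (A-2), 29,915 (A-3), 29,490 (B-1), 29,100 (C-1), 28,275 (B-2), 25,330 (B-3)
First bid not allocated: $22,220.
B wins 3 unit(s) at $22,220 each.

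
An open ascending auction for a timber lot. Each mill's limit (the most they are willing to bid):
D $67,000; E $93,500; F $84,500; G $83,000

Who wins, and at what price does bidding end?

Open ascending-bid auction: the price rises until one bidder remains; the winner pays the price at which the last rival dropped out.
Limits in order: 93,500 (E) > 84,500 (F) > 83,000 (G) > 67,000 (D)
F is the last rival to drop out, at $84,500; E remains and wins at that price.

E wins at $84,500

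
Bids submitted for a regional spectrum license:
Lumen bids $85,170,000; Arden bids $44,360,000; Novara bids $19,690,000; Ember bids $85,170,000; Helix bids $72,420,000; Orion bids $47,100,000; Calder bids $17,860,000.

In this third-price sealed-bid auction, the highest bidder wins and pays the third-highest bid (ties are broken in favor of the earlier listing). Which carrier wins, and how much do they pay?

Lumen pays $72,420,000

Third-price sealed-bid auction: the highest bidder wins and pays the third-highest bid.
Bids ranked: 85,170,000 (Lumen) > 85,170,000 (Ember) > 72,420,000 (Helix) > 47,100,000 (Orion) > 44,360,000 (Arden) > 19,690,000 (Novara) > …
Lumen and Ember tie at $85,170,000; tie-break gives it to Lumen.
Lumen is highest; pays the third-highest bid, $72,420,000.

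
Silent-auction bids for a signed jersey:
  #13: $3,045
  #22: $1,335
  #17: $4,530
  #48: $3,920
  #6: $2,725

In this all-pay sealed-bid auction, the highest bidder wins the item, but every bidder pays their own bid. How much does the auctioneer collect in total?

Total revenue: $15,555

Sorting bids: 4,530 (#17) > 3,920 (#48) > 3,045 (#13) > 2,725 (#6) > 1,335 (#22)
#17 wins with the top bid; all bids are sunk regardless.
Every bidder forfeits their bid regardless of winning.
Revenue = 3,045 + 1,335 + 4,530 + 3,920 + 2,725 = $15,555.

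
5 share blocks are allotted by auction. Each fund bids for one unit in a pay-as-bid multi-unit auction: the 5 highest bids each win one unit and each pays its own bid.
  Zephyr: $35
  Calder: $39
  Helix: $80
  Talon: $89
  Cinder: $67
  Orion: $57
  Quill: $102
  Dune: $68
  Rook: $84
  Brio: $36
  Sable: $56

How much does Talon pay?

Talon pays $89

Sorting: 102 (Quill), 89 (Talon), 84 (Rook), 80 (Helix), 68 (Dune), 67 (Cinder), 57 (Orion), …
The 5 highest are Quill, Talon, Rook, Helix, Dune.
Talon wins → own bid $89.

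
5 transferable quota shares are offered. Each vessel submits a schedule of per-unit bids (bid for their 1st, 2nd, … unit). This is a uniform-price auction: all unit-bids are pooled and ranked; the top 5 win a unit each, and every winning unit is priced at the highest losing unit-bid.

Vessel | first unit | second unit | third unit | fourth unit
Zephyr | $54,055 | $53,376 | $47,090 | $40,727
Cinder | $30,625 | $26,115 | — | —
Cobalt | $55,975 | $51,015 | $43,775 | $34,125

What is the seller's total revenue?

Total revenue: $218,875

Pooled unit-bids ranked (top 5): 55,975 (Cobalt-1), 54,055 (Zephyr-1), 53,376 (Zephyr-2), 51,015 (Cobalt-2), 47,090 (Zephyr-3)
First bid not allocated: $43,775.
Allocation: Cobalt 2, Zephyr 3. Every unit priced at $43,775.
Revenue = 5 × 43,775 = $218,875.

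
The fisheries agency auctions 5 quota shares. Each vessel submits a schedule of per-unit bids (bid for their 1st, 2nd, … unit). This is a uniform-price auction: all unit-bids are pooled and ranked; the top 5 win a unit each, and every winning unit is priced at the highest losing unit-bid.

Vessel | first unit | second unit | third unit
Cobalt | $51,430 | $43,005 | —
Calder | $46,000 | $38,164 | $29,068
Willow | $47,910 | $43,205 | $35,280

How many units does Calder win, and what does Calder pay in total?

Merging the schedules and taking the best 5: 51,430 (Cobalt-1), 47,910 (Willow-1), 46,000 (Calder-1), 43,205 (Willow-2), 43,005 (Cobalt-2)
First bid not allocated: $38,164.
Calder wins 1 unit(s) at $38,164 each.

Calder: 1 unit, pays $38,164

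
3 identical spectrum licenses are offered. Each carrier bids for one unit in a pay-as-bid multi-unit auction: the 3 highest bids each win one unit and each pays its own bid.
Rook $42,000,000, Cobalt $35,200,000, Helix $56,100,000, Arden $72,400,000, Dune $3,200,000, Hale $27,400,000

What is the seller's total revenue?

Total revenue: $170,500,000

Ordering the bids: 72,400,000 (Arden), 56,100,000 (Helix), 42,000,000 (Rook), 35,200,000 (Cobalt), 27,400,000 (Hale), …
Top 3: Arden, Helix, Rook.
Total revenue = 72,400,000 + 56,100,000 + 42,000,000 = $170,500,000.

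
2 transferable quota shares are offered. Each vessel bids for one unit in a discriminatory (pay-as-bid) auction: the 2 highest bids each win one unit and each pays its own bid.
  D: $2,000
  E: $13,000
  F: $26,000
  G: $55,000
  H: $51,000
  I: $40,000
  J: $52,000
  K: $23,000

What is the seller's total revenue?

Total revenue: $107,000

Bids ranked high→low: 55,000 (G), 52,000 (J), 51,000 (H), 40,000 (I), …
Winners (2 units): G, J.
Total revenue = 55,000 + 52,000 = $107,000.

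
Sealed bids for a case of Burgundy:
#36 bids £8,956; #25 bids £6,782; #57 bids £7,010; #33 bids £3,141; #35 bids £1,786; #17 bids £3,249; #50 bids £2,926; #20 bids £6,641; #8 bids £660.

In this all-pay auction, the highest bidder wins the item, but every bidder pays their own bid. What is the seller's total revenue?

Total revenue: £41,151

Bids in order: 8,956 (#36) > 7,010 (#57) > 6,782 (#25) > 6,641 (#20) > 3,249 (#17) > 3,141 (#33) > …
Every bidder forfeits their bid regardless of winning.
Revenue = 8,956 + 6,782 + 7,010 + 3,141 + 1,786 + 3,249 + 2,926 + 6,641 + 660 = £41,151.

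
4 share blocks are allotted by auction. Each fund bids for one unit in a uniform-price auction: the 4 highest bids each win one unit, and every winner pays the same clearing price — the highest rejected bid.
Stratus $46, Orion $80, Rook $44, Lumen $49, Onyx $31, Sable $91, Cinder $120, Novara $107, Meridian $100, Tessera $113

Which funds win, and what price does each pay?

Ordering the bids: 120 (Cinder), 113 (Tessera), 107 (Novara), 100 (Meridian), 91 (Sable), 80 (Orion), …
Winners (4 units): Cinder, Tessera, Novara, Meridian.
Highest unsuccessful bid: $91 → clearing price.

Cinder, Tessera, Novara, Meridian; each pays $91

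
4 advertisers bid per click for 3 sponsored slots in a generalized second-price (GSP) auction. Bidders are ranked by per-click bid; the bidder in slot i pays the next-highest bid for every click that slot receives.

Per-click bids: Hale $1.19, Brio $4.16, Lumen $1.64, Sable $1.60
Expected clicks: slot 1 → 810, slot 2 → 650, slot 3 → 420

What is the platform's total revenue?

Sorting advertisers: $4.16 (Brio) > $1.64 (Lumen) > $1.60 (Sable) > $1.19 (Hale)
Slot 1: Brio pays $1.64 × 810 = $1328.40
Slot 2: Lumen pays $1.60 × 650 = $1040.00
Slot 3: Sable pays $1.19 × 420 = $499.80
Total = $2868.20

Total revenue: $2868.20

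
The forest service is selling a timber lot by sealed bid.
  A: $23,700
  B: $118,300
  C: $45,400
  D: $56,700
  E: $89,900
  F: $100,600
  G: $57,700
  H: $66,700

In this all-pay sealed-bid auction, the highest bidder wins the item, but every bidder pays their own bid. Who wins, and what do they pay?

Rule: the highest bidder wins the item, but every bidder pays their own bid.
Bids ranked: 118,300 (B) > 100,600 (F) > 89,900 (E) > 66,700 (H) > 57,700 (G) > 56,700 (D) > …
B is highest and takes the item; every bidder forfeits their bid.

B pays $118,300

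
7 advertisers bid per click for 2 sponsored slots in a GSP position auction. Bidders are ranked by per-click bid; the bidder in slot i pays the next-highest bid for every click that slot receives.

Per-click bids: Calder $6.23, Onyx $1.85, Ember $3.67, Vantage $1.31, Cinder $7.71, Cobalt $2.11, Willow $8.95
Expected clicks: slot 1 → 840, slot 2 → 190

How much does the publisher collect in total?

Total revenue: $7660.10

Sorting advertisers: $8.95 (Willow) > $7.71 (Cinder) > $6.23 (Calder) > …
Slot 1: Willow pays $7.71 × 840 = $6476.40
Slot 2: Cinder pays $6.23 × 190 = $1183.70
Total = $7660.10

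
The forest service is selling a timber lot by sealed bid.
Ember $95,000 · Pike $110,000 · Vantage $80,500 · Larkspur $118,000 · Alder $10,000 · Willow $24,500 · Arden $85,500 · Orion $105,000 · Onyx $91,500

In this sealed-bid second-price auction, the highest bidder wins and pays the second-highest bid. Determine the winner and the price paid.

Bids in order: 118,000 (Larkspur) > 110,000 (Pike) > 105,000 (Orion) > 95,000 (Ember) > 91,500 (Onyx) > 85,500 (Arden) > …
Larkspur is highest; pays the second-highest bid, $110,000.

Larkspur pays $110,000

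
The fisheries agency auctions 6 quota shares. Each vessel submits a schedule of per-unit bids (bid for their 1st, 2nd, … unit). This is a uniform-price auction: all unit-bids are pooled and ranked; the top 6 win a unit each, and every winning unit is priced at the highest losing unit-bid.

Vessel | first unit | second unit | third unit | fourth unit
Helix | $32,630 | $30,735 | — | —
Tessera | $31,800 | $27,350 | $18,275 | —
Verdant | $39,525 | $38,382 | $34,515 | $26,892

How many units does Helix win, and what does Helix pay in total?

Helix: 2 units, pays $54,700

Pooled unit-bids ranked (top 6): 39,525 (Verdant-1), 38,382 (Verdant-2), 34,515 (Verdant-3), 32,630 (Helix-1), 31,800 (Tessera-1), 30,735 (Helix-2)
Highest rejected unit-bid = $27,350.
Helix wins 2 unit(s) at $27,350 each.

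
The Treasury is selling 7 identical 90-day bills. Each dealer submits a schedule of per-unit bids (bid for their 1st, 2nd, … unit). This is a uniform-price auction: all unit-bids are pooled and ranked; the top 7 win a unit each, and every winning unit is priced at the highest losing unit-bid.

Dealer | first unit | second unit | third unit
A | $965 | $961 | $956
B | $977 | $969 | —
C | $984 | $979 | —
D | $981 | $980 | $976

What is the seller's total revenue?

Pooled unit-bids ranked (top 7): 984 (C-1), 981 (D-1), 980 (D-2), 979 (C-2), 977 (B-1), 976 (D-3), 969 (B-2)
Highest rejected unit-bid = $965.
Allocation: B 2, C 2, D 3. Every unit priced at $965.
Revenue = 7 × 965 = $6,755.

Total revenue: $6,755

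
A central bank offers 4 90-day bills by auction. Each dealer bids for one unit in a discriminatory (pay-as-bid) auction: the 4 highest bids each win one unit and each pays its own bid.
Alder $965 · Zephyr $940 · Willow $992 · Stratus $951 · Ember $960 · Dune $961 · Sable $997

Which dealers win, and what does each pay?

Sable $997, Willow $992, Alder $965, Dune $961

Bids ranked high→low: 997 (Sable), 992 (Willow), 965 (Alder), 961 (Dune), 960 (Ember), 951 (Stratus), …
The 4 highest are Sable, Willow, Alder, Dune.
Each winner pays its own bid: Sable $997, Willow $992, Alder $965, Dune $961.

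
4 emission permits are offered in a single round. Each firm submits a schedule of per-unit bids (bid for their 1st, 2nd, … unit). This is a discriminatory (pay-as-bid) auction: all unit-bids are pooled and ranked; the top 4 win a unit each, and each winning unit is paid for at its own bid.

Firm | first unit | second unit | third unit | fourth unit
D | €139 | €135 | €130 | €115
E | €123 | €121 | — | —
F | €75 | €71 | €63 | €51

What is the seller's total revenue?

All unit-bids, highest first — top 4: 139 (D-1), 135 (D-2), 130 (D-3), 123 (E-1)
Next rejected bid: €121 (not a price — pay-as-bid).
Each winning unit pays its own bid.
Revenue = 139 + 135 + 130 + 123 = €527.

Total revenue: €527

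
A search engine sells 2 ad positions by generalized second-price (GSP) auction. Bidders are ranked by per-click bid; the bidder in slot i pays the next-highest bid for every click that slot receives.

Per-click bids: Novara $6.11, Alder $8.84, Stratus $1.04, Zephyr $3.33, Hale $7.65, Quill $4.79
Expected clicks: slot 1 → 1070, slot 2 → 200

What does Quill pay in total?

Quill pays $0.00

Sorting advertisers: $8.84 (Alder) > $7.65 (Hale) > $6.11 (Novara) > …
Quill ranks below slot 2 → no slot, pays nothing.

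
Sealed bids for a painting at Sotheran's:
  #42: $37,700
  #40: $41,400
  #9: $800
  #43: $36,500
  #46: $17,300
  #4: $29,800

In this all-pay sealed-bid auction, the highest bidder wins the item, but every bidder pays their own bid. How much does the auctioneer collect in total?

Total revenue: $163,500

Sorting bids: 41,400 (#40) > 37,700 (#42) > 36,500 (#43) > 29,800 (#4) > 17,300 (#46) > 800 (#9)
Every bidder forfeits their bid regardless of winning.
Revenue = 37,700 + 41,400 + 800 + 36,500 + 17,300 + 29,800 = $163,500.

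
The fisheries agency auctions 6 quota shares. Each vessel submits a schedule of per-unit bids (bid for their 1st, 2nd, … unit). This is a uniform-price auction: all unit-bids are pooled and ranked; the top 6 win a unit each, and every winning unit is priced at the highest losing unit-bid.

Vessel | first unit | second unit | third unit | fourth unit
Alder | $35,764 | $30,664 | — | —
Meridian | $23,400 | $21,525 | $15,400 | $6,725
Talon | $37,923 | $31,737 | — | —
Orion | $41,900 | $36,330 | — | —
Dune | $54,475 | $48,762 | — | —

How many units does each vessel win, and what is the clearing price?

Merging the schedules and taking the best 6: 54,475 (Dune-1), 48,762 (Dune-2), 41,900 (Orion-1), 37,923 (Talon-1), 36,330 (Orion-2), 35,764 (Alder-1)
First bid not allocated: $31,737.
Allocation: Alder 1, Dune 2, Orion 2, Talon 1.

Alder 1, Dune 2, Orion 2, Talon 1; clearing price $31,737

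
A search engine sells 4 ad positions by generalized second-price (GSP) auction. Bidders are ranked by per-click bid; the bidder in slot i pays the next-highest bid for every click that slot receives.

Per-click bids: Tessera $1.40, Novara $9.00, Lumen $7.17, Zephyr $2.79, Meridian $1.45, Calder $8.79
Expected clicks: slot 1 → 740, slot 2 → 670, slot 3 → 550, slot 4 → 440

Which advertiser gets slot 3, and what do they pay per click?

Lumen; $2.79 per click

Ranked by bid: $9.00 (Novara) > $8.79 (Calder) > $7.17 (Lumen) > $2.79 (Zephyr) > $1.45 (Meridian) > …
Slot 3 goes to the third-ranked bidder, Lumen, who pays the next bid down: $2.79/click.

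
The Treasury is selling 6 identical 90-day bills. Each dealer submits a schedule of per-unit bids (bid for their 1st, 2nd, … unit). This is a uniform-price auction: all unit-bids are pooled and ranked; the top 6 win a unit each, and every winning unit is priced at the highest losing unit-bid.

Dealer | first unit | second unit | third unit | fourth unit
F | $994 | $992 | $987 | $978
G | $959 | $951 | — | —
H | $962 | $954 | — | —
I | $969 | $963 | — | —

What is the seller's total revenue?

Total revenue: $5,772

All unit-bids, highest first — top 6: 994 (F-1), 992 (F-2), 987 (F-3), 978 (F-4), 969 (I-1), 963 (I-2)
The (k+1)-th unit-bid is $962.
Allocation: F 4, I 2. Every unit priced at $962.
Revenue = 6 × 962 = $5,772.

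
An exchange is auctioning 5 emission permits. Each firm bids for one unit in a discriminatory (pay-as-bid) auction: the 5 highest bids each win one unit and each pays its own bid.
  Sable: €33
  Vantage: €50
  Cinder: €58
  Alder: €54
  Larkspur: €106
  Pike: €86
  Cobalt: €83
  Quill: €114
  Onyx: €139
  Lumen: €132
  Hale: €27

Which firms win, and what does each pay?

Ordering the bids: 139 (Onyx), 132 (Lumen), 114 (Quill), 106 (Larkspur), 86 (Pike), 83 (Cobalt), 58 (Cinder), …
The 5 highest are Onyx, Lumen, Quill, Larkspur, Pike.
Each winner pays its own bid: Onyx €139, Lumen €132, Quill €114, Larkspur €106, Pike €86.

Onyx €139, Lumen €132, Quill €114, Larkspur €106, Pike €86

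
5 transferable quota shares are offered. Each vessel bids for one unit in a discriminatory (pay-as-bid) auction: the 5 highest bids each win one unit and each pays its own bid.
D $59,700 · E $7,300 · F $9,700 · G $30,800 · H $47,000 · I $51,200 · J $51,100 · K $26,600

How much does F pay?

Ordering the bids: 59,700 (D), 51,200 (I), 51,100 (J), 47,000 (H), 30,800 (G), 26,600 (K), 9,700 (F), …
Top 5: D, I, J, H, G.
F does not win → $0.

F pays $0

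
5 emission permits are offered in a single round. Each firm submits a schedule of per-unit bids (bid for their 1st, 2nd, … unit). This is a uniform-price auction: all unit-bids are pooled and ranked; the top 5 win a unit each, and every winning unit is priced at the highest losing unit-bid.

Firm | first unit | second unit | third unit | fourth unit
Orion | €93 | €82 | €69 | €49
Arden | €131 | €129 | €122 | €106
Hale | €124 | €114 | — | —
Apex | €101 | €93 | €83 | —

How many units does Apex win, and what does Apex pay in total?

Pooled unit-bids ranked (top 5): 131 (Arden-1), 129 (Arden-2), 124 (Hale-1), 122 (Arden-3), 114 (Hale-2)
Highest rejected unit-bid = €106.
Apex wins 0 unit(s) at €106 each.

Apex: 0 units, pays €0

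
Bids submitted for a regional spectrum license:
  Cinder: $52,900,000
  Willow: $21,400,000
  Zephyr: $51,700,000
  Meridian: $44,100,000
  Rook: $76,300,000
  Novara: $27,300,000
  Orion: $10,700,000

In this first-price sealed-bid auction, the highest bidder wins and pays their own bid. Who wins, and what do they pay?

Bids in order: 76,300,000 (Rook) > 52,900,000 (Cinder) > 51,700,000 (Zephyr) > 44,100,000 (Meridian) > 27,300,000 (Novara) > 21,400,000 (Willow) > …
First-price: Rook pays what they bid, $76,300,000.

Rook pays $76,300,000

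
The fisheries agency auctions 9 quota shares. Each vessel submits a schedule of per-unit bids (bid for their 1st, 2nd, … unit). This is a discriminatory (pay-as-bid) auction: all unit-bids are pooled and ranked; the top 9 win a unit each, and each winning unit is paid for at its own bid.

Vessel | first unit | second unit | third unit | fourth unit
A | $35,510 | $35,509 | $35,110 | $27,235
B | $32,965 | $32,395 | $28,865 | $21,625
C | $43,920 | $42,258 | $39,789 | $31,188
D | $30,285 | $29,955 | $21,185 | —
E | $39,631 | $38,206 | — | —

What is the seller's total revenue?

Merging the schedules and taking the best 9: 43,920 (C-1), 42,258 (C-2), 39,789 (C-3), 39,631 (E-1), 38,206 (E-2), 35,510 (A-1), 35,509 (A-2), 35,110 (A-3), 32,965 (B-1)
Next rejected bid: $32,395 (not a price — pay-as-bid).
Each winning unit pays its own bid.
Revenue = 43,920 + 42,258 + 39,789 + 39,631 + 38,206 + 35,510 + 35,509 + 35,110 + 32,965 = $342,898.

Total revenue: $342,898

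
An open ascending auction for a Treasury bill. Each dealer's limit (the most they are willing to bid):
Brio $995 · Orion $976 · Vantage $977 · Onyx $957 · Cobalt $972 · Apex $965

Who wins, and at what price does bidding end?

Open ascending-bid auction: the price rises until one bidder remains; the winner pays the price at which the last rival dropped out.
Sorting limits: 995 (Brio) > 977 (Vantage) > 976 (Orion) > 972 (Cobalt) > 965 (Apex) > 957 (Onyx)
Bidding ends when Vantage exits at $977; Brio takes it.

Brio wins at $977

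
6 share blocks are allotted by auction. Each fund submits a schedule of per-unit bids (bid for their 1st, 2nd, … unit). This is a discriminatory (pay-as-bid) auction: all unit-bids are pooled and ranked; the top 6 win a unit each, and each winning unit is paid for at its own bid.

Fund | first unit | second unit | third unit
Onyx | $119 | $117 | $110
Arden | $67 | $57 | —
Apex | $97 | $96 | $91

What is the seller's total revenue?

Merging the schedules and taking the best 6: 119 (Onyx-1), 117 (Onyx-2), 110 (Onyx-3), 97 (Apex-1), 96 (Apex-2), 91 (Apex-3)
Next rejected bid: $67 (not a price — pay-as-bid).
Each winning unit pays its own bid.
Revenue = 119 + 117 + 110 + 97 + 96 + 91 = $630.

Total revenue: $630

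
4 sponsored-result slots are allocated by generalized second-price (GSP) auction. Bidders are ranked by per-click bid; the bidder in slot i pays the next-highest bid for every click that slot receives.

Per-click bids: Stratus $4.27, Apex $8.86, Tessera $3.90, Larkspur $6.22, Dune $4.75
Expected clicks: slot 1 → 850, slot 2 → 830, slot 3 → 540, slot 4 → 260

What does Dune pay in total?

Dune pays $2305.80

Per-click bids in order: $8.86 (Apex) > $6.22 (Larkspur) > $4.75 (Dune) > $4.27 (Stratus) > $3.90 (Tessera)
Dune holds slot 3 → pays next bid $4.27 × 540 clicks = $2305.80.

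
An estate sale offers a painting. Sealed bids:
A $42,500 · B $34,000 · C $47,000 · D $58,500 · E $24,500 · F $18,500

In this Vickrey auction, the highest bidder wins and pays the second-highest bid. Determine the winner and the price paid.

Bids in order: 58,500 (D) > 47,000 (C) > 42,500 (A) > 34,000 (B) > 24,500 (E) > 18,500 (F)
D is highest; pays the second-highest bid, $47,000.

D pays $47,000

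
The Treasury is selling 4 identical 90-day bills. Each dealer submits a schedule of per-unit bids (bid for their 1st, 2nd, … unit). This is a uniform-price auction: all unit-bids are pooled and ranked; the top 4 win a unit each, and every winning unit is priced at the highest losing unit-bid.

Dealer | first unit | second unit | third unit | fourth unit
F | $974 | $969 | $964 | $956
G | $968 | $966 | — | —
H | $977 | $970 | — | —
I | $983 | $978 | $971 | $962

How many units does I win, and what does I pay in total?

I: 2 units, pays $1,942

Merging the schedules and taking the best 4: 983 (I-1), 978 (I-2), 977 (H-1), 974 (F-1)
Highest rejected unit-bid = $971.
I wins 2 unit(s) at $971 each.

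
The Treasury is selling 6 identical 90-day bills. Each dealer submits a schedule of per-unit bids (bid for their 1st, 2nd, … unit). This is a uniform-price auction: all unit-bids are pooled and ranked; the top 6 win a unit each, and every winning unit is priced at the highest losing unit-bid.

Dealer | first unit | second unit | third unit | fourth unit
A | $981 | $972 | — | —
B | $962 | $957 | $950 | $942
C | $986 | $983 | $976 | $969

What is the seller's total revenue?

Total revenue: $5,772

Merging the schedules and taking the best 6: 986 (C-1), 983 (C-2), 981 (A-1), 976 (C-3), 972 (A-2), 969 (C-4)
Highest rejected unit-bid = $962.
Allocation: A 2, C 4. Every unit priced at $962.
Revenue = 6 × 962 = $5,772.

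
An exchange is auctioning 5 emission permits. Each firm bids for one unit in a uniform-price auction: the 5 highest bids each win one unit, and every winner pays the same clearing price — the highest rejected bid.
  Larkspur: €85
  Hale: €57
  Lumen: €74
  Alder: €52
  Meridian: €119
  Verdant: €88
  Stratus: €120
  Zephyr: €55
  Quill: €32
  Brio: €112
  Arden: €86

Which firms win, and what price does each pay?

Stratus, Meridian, Brio, Verdant, Arden; each pays €85

Sorting: 120 (Stratus), 119 (Meridian), 112 (Brio), 88 (Verdant), 86 (Arden), 85 (Larkspur), 74 (Lumen), …
The 5 highest are Stratus, Meridian, Brio, Verdant, Arden.
Clearing price = highest rejected bid = €85.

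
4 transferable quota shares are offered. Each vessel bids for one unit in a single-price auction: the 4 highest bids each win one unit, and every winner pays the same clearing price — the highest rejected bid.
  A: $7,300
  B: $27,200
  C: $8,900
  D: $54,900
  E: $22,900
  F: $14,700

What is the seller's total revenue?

Sorting: 54,900 (D), 27,200 (B), 22,900 (E), 14,700 (F), 8,900 (C), 7,300 (A)
Winners (4 units): D, B, E, F.
Highest unsuccessful bid: $8,900 → clearing price.
Total revenue = 4 × $8,900 = $35,600.

Total revenue: $35,600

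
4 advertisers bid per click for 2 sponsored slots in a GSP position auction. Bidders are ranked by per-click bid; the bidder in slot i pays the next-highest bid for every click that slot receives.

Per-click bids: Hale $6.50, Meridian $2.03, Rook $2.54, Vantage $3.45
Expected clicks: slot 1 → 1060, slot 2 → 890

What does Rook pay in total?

Ranked by bid: $6.50 (Hale) > $3.45 (Vantage) > $2.54 (Rook) > …
Rook ranks below slot 2 → no slot, pays nothing.

Rook pays $0.00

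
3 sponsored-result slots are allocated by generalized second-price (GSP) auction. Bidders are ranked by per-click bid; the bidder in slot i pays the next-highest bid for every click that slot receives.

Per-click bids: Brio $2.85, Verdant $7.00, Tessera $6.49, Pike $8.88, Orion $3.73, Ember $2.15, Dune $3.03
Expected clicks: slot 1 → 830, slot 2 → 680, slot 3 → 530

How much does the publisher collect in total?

Ranked by bid: $8.88 (Pike) > $7.00 (Verdant) > $6.49 (Tessera) > $3.73 (Orion) > …
Slot 1: Pike pays $7.00 × 830 = $5810.00
Slot 2: Verdant pays $6.49 × 680 = $4413.20
Slot 3: Tessera pays $3.73 × 530 = $1976.90
Total = $12200.10

Total revenue: $12200.10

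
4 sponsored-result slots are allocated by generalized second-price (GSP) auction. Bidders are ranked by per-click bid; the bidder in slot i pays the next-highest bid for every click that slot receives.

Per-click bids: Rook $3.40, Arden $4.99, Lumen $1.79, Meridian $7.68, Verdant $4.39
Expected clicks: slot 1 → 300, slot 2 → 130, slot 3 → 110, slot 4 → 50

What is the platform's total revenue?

Per-click bids in order: $7.68 (Meridian) > $4.99 (Arden) > $4.39 (Verdant) > $3.40 (Rook) > $1.79 (Lumen)
Slot 1: Meridian pays $4.99 × 300 = $1497.00
Slot 2: Arden pays $4.39 × 130 = $570.70
Slot 3: Verdant pays $3.40 × 110 = $374.00
Slot 4: Rook pays $1.79 × 50 = $89.50
Total = $2531.20

Total revenue: $2531.20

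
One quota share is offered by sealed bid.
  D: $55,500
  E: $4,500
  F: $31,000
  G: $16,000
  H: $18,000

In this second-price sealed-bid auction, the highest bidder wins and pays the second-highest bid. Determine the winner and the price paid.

D pays $31,000

Bids in order: 55,500 (D) > 31,000 (F) > 18,000 (H) > 16,000 (G) > 4,500 (E)
D is highest; pays the second-highest bid, $31,000.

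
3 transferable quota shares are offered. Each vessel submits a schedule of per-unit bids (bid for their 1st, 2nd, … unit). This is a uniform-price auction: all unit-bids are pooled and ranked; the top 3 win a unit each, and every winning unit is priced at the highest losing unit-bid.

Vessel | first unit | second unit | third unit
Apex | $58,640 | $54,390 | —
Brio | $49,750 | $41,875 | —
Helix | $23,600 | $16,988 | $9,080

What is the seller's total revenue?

Total revenue: $125,625

Merging the schedules and taking the best 3: 58,640 (Apex-1), 54,390 (Apex-2), 49,750 (Brio-1)
The (k+1)-th unit-bid is $41,875.
Allocation: Apex 2, Brio 1. Every unit priced at $41,875.
Revenue = 3 × 41,875 = $125,625.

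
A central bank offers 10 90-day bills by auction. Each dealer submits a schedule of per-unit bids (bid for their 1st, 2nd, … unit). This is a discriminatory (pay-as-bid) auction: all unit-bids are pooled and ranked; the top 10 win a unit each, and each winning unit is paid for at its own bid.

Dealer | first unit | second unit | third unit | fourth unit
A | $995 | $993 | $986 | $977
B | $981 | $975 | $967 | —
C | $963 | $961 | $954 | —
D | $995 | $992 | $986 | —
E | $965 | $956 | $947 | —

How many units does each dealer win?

Pooled unit-bids ranked (top 10): 995 (A-1), 995 (D-1), 993 (A-2), 992 (D-2), 986 (A-3), 986 (D-3), 981 (B-1), 977 (A-4), 975 (B-2), 967 (B-3)
Next rejected bid: $965 (not a price — pay-as-bid).
Allocation: A 4, B 3, D 3.

A 4, B 3, D 3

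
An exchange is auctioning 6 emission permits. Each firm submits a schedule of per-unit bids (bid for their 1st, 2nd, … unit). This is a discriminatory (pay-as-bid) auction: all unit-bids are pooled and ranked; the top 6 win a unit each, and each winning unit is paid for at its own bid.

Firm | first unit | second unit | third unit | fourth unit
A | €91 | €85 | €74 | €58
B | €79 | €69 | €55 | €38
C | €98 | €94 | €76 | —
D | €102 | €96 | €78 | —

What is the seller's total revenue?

Total revenue: €566

All unit-bids, highest first — top 6: 102 (D-1), 98 (C-1), 96 (D-2), 94 (C-2), 91 (A-1), 85 (A-2)
Next rejected bid: €79 (not a price — pay-as-bid).
Each winning unit pays its own bid.
Revenue = 102 + 98 + 96 + 94 + 91 + 85 = €566.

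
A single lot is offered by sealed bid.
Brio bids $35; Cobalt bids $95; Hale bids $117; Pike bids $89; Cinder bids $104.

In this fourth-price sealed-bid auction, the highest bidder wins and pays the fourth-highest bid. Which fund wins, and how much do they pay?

Rule: the highest bidder wins and pays the fourth-highest bid.
Bids ranked: 117 (Hale) > 104 (Cinder) > 95 (Cobalt) > 89 (Pike) > 35 (Brio)
Hale wins; payment is bid #4 in the ranking = $89.

Hale pays $89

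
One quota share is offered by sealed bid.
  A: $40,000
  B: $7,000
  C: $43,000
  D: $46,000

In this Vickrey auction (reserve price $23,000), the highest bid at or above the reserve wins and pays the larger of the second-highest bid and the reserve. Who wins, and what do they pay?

D pays $43,000

Rule: the highest bid at or above the reserve wins and pays the larger of the second-highest bid and the reserve.
Bids in order: 46,000 (D) > 43,000 (C) > 40,000 (A) > 7,000 (B)
D has the top bid at or above the reserve ($46,000).
Second-highest bid $43,000 exceeds the reserve $23,000 → payment $43,000.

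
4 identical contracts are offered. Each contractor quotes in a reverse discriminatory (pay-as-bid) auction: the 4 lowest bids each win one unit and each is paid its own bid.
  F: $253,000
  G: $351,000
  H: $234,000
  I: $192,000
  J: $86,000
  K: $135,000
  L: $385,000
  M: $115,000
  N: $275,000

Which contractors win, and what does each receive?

Ordering the bids: 86,000 (J), 115,000 (M), 135,000 (K), 192,000 (I), 234,000 (H), 253,000 (F), …
Winners (4 units): J, M, K, I.
Each winner is paid its own bid: J $86,000, M $115,000, K $135,000, I $192,000.

J $86,000, M $115,000, K $135,000, I $192,000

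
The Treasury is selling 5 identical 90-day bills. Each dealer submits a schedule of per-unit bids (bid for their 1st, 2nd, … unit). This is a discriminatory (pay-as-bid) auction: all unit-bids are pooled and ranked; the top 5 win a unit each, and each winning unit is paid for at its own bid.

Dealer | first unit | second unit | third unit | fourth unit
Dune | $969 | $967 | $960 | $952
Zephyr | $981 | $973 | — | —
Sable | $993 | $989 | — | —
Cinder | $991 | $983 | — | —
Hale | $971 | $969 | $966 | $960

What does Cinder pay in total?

Pooled unit-bids ranked (top 5): 993 (Sable-1), 991 (Cinder-1), 989 (Sable-2), 983 (Cinder-2), 981 (Zephyr-1)
Next rejected bid: $973 (not a price — pay-as-bid).
Cinder's winning unit-bids: 991 + 983 = $1,974.

Cinder pays $1,974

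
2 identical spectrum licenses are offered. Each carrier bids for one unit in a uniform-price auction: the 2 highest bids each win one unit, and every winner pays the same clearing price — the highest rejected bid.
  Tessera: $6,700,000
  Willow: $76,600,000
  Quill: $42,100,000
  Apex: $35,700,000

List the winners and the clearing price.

Willow, Quill; each pays $35,700,000

Sorting: 76,600,000 (Willow), 42,100,000 (Quill), 35,700,000 (Apex), 6,700,000 (Tessera)
Top 2: Willow, Quill.
Highest unsuccessful bid: $35,700,000 → clearing price.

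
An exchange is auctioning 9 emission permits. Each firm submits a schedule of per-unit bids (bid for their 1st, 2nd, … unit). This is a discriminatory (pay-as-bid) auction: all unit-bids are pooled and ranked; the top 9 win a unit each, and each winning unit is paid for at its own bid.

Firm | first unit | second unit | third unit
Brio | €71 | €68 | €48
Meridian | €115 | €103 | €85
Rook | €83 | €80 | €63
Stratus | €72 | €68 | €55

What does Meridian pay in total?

Meridian pays €303

All unit-bids, highest first — top 9: 115 (Meridian-1), 103 (Meridian-2), 85 (Meridian-3), 83 (Rook-1), 80 (Rook-2), 72 (Stratus-1), 71 (Brio-1), 68 (Brio-2), 68 (Stratus-2)
Next rejected bid: €63 (not a price — pay-as-bid).
Meridian's winning unit-bids: 115 + 103 + 85 = €303.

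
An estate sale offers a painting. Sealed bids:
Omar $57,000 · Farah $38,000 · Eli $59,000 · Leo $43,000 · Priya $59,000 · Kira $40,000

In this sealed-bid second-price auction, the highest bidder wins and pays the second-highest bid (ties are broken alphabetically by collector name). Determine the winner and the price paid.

Eli pays $59,000

Bids ranked: 59,000 (Eli) > 59,000 (Priya) > 57,000 (Omar) > 43,000 (Leo) > 40,000 (Kira) > 38,000 (Farah)
Tie at $59,000 → Eli wins by tie-break.
Second-price: Eli pays Priya's bid of $59,000.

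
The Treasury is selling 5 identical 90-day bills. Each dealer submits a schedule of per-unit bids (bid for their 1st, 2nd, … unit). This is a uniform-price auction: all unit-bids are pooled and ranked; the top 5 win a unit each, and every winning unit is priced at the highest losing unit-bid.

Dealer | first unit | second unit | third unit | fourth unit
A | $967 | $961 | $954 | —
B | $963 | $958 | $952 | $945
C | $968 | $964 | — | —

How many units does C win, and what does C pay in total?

C: 2 units, pays $1,916

All unit-bids, highest first — top 5: 968 (C-1), 967 (A-1), 964 (C-2), 963 (B-1), 961 (A-2)
First bid not allocated: $958.
C wins 2 unit(s) at $958 each.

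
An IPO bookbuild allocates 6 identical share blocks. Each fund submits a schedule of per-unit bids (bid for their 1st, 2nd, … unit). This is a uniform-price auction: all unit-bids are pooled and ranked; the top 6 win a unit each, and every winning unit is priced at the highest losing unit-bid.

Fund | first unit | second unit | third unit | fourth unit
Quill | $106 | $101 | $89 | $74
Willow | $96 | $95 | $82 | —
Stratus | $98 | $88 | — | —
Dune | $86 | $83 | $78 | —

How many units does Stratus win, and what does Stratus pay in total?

All unit-bids, highest first — top 6: 106 (Quill-1), 101 (Quill-2), 98 (Stratus-1), 96 (Willow-1), 95 (Willow-2), 89 (Quill-3)
The (k+1)-th unit-bid is $88.
Stratus wins 1 unit(s) at $88 each.

Stratus: 1 unit, pays $88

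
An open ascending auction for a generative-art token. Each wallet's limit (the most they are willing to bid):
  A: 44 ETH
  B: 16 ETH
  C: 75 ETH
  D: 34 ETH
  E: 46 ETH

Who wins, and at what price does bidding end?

C wins at 46 ETH

Rule: the price rises until one bidder remains; the winner pays the price at which the last rival dropped out.
Limits ranked: 75 (C) > 46 (E) > 44 (A) > 34 (D) > 16 (B)
E is the last rival to drop out, at 46 ETH; C remains and wins at that price.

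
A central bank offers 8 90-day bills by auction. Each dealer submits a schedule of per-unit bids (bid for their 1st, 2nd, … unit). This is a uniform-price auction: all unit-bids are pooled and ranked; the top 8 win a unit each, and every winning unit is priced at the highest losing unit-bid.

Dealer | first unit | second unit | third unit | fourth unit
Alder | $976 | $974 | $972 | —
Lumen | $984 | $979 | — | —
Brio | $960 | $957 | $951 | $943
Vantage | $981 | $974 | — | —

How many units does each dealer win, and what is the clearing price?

Alder 3, Brio 1, Lumen 2, Vantage 2; clearing price $957

All unit-bids, highest first — top 8: 984 (Lumen-1), 981 (Vantage-1), 979 (Lumen-2), 976 (Alder-1), 974 (Alder-2), 974 (Vantage-2), 972 (Alder-3), 960 (Brio-1)
The (k+1)-th unit-bid is $957.
Allocation: Alder 3, Brio 1, Lumen 2, Vantage 2.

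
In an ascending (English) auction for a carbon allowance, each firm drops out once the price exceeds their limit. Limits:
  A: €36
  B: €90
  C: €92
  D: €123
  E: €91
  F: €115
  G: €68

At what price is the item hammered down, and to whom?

D wins at €115

Limits in order: 123 (D) > 115 (F) > 92 (C) > 91 (E) > 90 (B) > 68 (G) > …
Bidding ends when F exits at €115; D takes it.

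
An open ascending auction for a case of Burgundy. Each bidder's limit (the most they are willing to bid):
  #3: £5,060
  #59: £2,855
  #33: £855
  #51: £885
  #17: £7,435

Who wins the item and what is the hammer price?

Limits ranked: 7,435 (#17) > 5,060 (#3) > 2,855 (#59) > 885 (#51) > 855 (#33)
#3 is the last rival to drop out, at £5,060; #17 remains and wins at that price.

#17 wins at £5,060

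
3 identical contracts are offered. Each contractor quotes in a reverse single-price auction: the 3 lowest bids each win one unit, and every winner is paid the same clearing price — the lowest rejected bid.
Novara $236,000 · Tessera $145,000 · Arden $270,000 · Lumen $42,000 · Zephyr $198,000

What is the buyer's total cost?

Ordering the bids: 42,000 (Lumen), 145,000 (Tessera), 198,000 (Zephyr), 236,000 (Novara), 270,000 (Arden)
The 3 lowest are Lumen, Tessera, Zephyr.
Clearing price = lowest rejected bid = $236,000.
Total cost = 3 × $236,000 = $708,000.

Total cost: $708,000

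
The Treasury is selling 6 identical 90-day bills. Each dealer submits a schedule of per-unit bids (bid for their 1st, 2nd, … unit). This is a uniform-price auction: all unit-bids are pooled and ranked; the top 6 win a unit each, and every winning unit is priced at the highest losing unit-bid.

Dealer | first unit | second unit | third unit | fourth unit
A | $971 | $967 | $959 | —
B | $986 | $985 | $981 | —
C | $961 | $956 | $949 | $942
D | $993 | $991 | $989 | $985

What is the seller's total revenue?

Total revenue: $5,886

Merging the schedules and taking the best 6: 993 (D-1), 991 (D-2), 989 (D-3), 986 (B-1), 985 (B-2), 985 (D-4)
The (k+1)-th unit-bid is $981.
Allocation: B 2, D 4. Every unit priced at $981.
Revenue = 6 × 981 = $5,886.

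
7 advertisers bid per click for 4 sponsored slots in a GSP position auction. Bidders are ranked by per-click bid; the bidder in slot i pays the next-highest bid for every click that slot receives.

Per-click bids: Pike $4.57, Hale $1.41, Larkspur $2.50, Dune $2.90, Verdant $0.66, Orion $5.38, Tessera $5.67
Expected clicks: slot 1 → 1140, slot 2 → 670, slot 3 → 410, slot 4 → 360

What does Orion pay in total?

Orion pays $3061.90

Per-click bids in order: $5.67 (Tessera) > $5.38 (Orion) > $4.57 (Pike) > $2.90 (Dune) > $2.50 (Larkspur) > …
Orion holds slot 2 → pays next bid $4.57 × 670 clicks = $3061.90.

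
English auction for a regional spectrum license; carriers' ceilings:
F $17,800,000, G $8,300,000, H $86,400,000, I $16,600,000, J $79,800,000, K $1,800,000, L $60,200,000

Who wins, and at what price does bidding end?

Open ascending-bid auction: the price rises until one bidder remains; the winner pays the price at which the last rival dropped out.
Sorting limits: 86,400,000 (H) > 79,800,000 (J) > 60,200,000 (L) > 17,800,000 (F) > 16,600,000 (I) > 8,300,000 (G) > …
J is the last rival to drop out, at $79,800,000; H remains and wins at that price.

H wins at $79,800,000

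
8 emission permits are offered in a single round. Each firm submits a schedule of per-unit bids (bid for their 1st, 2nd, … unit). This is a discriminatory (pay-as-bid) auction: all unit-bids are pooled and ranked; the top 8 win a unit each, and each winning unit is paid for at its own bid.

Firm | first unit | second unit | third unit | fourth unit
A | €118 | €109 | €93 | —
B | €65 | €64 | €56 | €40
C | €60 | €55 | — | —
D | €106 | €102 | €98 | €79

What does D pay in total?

D pays €385

All unit-bids, highest first — top 8: 118 (A-1), 109 (A-2), 106 (D-1), 102 (D-2), 98 (D-3), 93 (A-3), 79 (D-4), 65 (B-1)
Next rejected bid: €64 (not a price — pay-as-bid).
D's winning unit-bids: 106 + 102 + 98 + 79 = €385.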